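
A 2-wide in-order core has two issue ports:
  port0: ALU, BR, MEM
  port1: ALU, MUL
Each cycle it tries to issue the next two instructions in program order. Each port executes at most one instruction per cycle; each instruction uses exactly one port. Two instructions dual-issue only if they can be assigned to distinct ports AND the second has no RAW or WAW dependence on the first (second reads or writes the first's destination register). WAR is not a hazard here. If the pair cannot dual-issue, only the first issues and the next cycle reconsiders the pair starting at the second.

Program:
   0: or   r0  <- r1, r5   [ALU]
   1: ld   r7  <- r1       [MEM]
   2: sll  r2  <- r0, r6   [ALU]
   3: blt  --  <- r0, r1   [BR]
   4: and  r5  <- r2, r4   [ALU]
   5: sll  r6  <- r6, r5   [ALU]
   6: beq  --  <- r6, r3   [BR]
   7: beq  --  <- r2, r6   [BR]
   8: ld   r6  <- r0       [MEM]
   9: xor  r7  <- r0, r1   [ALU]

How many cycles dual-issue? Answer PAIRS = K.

c0: i0+i1 or.ALU+ld.MEM  dual
c1: i2+i3 sll.ALU+blt.BR  dual
c2: i4 and.ALU  RAW r5
c3: i5 sll.ALU  RAW r6
c4: i6 beq.BR  no-port BR/BR
c5: i7 beq.BR  no-port BR/MEM
c6: i8+i9 ld.MEM+xor.ALU  dual

PAIRS = 3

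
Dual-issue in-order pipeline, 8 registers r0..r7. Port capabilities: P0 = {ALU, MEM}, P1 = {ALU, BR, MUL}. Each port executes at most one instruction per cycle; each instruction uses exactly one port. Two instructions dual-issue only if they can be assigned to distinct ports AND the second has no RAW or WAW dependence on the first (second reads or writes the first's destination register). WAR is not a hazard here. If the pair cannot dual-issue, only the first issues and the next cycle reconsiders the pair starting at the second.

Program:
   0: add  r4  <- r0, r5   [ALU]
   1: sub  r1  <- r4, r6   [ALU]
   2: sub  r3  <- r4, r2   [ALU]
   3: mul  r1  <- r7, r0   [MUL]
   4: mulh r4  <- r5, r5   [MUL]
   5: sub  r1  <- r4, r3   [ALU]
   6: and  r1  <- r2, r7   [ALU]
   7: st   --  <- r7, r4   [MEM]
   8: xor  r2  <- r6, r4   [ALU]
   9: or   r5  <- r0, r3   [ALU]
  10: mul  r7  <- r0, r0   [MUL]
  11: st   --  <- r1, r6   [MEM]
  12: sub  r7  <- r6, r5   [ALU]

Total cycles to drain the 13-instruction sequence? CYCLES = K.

CYCLES = 9

#0 head=0: add.ALU i0 RAW r4
#1 head=1: sub.ALU;sub.ALU i1/i2 dual
#2 head=3: mul.MUL i3 no-port MUL/MUL
#3 head=4: mulh.MUL i4 RAW r4
#4 head=5: sub.ALU i5 WAW r1
#5 head=6: and.ALU;st.MEM i6/i7 dual
#6 head=8: xor.ALU;or.ALU i8/i9 dual
#7 head=10: mul.MUL;st.MEM i10/i11 dual
#8 head=12: sub.ALU i12 tail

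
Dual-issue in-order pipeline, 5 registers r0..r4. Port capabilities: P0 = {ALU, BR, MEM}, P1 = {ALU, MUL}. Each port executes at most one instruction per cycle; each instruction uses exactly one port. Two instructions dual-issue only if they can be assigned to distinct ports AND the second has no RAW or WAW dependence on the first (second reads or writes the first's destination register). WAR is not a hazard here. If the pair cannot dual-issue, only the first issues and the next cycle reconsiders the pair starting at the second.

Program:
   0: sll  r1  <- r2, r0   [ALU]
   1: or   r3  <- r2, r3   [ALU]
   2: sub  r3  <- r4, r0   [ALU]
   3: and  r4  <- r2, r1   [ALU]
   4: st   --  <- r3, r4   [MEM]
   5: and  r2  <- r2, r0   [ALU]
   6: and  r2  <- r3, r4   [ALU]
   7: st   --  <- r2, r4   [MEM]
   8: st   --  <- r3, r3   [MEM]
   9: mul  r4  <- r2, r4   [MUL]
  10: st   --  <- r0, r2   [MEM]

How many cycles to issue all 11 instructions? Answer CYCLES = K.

CYCLES = 7

c0: i0&i1 sll/or  dual
c1: i2&i3 sub/and  dual
c2: i4&i5 st/and  dual
c3: i6 and  RAW r2
c4: i7 st  no-port MEM/MEM
c5: i8&i9 st/mul  dual
c6: i10 st  tail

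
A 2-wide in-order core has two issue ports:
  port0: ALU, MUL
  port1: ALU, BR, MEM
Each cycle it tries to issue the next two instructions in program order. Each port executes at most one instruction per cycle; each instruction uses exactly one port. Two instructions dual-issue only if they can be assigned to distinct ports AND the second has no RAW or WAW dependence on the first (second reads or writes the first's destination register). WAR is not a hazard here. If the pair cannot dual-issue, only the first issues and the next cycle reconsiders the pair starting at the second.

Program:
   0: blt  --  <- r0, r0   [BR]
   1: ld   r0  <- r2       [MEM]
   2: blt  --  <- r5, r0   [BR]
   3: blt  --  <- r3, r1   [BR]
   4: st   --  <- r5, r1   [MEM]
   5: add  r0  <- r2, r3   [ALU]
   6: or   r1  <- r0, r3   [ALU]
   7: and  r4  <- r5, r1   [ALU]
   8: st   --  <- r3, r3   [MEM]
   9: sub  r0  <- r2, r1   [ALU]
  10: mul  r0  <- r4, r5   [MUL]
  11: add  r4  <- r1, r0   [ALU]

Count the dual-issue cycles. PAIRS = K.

  cy0 -> i0 (blt.BR) no-port BR/MEM
  cy1 -> i1 (ld.MEM) no-port MEM/BR
  cy2 -> i2 (blt.BR) no-port BR/BR
  cy3 -> i3 (blt.BR) no-port BR/MEM
  cy4 -> i4,i5 (st.MEM/add.ALU) dual
  cy5 -> i6 (or.ALU) RAW r1
  cy6 -> i7,i8 (and.ALU/st.MEM) dual
  cy7 -> i9 (sub.ALU) WAW r0
  cy8 -> i10 (mul.MUL) RAW r0
  cy9 -> i11 (add.ALU) tail

PAIRS = 2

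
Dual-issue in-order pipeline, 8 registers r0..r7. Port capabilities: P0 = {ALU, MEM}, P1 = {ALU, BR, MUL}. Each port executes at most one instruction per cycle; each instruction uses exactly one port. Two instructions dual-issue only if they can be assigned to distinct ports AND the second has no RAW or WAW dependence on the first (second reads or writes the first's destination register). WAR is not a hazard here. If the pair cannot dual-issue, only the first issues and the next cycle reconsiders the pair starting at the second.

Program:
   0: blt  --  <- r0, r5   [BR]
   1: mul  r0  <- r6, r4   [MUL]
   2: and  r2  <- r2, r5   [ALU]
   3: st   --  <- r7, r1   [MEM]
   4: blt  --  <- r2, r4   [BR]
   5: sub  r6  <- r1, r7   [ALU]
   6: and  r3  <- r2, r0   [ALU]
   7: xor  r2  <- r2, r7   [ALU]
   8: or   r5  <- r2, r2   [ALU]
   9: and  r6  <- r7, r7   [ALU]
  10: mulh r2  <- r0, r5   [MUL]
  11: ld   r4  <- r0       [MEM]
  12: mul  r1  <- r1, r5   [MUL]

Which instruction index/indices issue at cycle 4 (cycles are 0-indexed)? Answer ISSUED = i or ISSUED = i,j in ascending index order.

ISSUED = 7

  cy0 -> i0 (blt.BR) no-port BR/MUL
  cy1 -> i1&i2 (mul.MUL/and.ALU) 2-wide
  cy2 -> i3&i4 (st.MEM/blt.BR) 2-wide
  cy3 -> i5&i6 (sub.ALU/and.ALU) 2-wide
  cy4 -> i7 (xor.ALU) RAW r2
  cy5 -> i8&i9 (or.ALU/and.ALU) 2-wide
  cy6 -> i10&i11 (mulh.MUL/ld.MEM) 2-wide
  cy7 -> i12 (mul.MUL) tail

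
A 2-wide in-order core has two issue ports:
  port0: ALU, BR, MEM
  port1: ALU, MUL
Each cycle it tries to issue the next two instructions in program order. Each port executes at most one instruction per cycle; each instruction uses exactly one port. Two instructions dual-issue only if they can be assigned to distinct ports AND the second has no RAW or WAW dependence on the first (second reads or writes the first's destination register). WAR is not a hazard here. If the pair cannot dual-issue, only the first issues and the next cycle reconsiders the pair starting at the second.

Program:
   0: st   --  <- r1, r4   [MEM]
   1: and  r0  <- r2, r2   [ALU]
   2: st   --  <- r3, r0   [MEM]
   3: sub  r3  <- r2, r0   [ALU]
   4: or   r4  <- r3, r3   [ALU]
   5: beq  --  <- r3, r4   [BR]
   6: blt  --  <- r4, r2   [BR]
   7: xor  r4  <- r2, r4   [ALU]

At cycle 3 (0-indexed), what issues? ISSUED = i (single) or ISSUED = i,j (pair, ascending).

[0] i0&i1  st;and  -- pair
[1] i2&i3  st;sub  -- pair
[2] i4  or  -- RAW r4
[3] i5  beq  -- no-port BR/BR
[4] i6&i7  blt;xor  -- pair

ISSUED = 5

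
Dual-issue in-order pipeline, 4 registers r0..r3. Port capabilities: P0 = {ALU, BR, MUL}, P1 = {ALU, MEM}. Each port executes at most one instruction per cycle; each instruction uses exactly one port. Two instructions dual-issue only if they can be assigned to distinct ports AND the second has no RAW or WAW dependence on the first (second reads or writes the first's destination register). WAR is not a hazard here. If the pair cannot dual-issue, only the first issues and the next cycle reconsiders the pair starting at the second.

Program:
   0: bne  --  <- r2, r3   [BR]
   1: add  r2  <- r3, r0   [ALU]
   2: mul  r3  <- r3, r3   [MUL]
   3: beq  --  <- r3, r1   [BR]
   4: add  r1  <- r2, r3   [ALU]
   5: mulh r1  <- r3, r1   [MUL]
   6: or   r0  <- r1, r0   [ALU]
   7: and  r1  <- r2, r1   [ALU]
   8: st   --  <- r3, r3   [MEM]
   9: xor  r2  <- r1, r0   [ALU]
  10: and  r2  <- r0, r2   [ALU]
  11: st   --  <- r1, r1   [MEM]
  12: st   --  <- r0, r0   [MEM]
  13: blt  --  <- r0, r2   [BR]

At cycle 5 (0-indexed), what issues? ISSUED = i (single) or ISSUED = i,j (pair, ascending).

c0: i0/i1 bne.BR add.ALU  pair
c1: i2 mul.MUL  no-port MUL/BR
c2: i3/i4 beq.BR add.ALU  pair
c3: i5 mulh.MUL  RAW r1
c4: i6/i7 or.ALU and.ALU  pair
c5: i8/i9 st.MEM xor.ALU  pair
c6: i10/i11 and.ALU st.MEM  pair
c7: i12/i13 st.MEM blt.BR  pair

ISSUED = 8,9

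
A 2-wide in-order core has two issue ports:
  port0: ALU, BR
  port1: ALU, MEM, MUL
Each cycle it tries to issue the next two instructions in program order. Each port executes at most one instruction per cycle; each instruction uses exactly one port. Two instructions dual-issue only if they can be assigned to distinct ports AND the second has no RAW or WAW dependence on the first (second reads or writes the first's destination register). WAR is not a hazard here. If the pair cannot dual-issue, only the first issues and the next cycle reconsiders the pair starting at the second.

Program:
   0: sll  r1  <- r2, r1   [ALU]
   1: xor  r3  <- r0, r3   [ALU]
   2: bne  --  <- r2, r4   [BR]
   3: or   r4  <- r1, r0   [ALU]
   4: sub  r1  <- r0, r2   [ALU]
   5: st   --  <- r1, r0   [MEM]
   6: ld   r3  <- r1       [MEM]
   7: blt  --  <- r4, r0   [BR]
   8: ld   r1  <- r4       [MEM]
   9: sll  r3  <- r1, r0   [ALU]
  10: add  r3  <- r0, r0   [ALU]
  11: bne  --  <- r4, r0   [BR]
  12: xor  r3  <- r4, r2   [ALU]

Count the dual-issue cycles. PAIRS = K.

PAIRS = 4

[0] i0&i1  sll/xor  -- 2-wide
[1] i2&i3  bne/or  -- 2-wide
[2] i4  sub  -- RAW r1
[3] i5  st  -- no-port MEM/MEM
[4] i6&i7  ld/blt  -- 2-wide
[5] i8  ld  -- RAW r1
[6] i9  sll  -- WAW r3
[7] i10&i11  add/bne  -- 2-wide
[8] i12  xor  -- tail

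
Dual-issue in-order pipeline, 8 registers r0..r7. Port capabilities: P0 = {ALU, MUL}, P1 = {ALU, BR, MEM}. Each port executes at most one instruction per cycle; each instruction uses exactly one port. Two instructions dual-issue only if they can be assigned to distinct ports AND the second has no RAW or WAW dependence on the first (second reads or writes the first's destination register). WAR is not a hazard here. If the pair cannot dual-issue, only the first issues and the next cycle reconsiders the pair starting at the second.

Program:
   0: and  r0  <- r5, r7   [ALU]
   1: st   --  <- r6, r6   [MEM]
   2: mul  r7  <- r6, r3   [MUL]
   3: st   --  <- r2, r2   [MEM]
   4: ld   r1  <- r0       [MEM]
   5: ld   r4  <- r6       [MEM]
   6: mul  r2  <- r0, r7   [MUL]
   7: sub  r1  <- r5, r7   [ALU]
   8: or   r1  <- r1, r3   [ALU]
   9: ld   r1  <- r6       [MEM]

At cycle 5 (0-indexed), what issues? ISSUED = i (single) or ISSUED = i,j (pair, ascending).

ISSUED = 8

0. and/st @i0&i1  | pair
1. mul/st @i2&i3  | pair
2. ld @i4  | no-port MEM/MEM
3. ld/mul @i5&i6  | pair
4. sub @i7  | RAW+WAW r1
5. or @i8  | WAW r1
6. ld @i9  | tail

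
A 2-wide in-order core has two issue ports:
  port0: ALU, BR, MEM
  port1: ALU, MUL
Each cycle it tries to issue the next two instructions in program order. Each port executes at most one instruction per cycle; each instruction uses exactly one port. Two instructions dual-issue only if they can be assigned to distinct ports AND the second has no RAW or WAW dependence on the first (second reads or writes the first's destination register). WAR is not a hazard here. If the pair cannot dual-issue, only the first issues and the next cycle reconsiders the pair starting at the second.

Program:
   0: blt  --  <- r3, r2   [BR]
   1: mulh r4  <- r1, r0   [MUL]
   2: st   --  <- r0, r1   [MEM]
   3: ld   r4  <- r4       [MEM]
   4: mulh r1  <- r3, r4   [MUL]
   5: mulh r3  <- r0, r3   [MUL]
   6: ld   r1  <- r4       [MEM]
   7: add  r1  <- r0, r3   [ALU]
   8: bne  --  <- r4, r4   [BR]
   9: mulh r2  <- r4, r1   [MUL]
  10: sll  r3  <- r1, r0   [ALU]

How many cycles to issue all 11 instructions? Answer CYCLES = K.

CYCLES = 7

0. blt.BR;mulh.MUL @i0+i1  | 2-wide
1. st.MEM @i2  | no-port MEM/MEM
2. ld.MEM @i3  | RAW r4
3. mulh.MUL @i4  | no-port MUL/MUL
4. mulh.MUL;ld.MEM @i5+i6  | 2-wide
5. add.ALU;bne.BR @i7+i8  | 2-wide
6. mulh.MUL;sll.ALU @i9+i10  | 2-wide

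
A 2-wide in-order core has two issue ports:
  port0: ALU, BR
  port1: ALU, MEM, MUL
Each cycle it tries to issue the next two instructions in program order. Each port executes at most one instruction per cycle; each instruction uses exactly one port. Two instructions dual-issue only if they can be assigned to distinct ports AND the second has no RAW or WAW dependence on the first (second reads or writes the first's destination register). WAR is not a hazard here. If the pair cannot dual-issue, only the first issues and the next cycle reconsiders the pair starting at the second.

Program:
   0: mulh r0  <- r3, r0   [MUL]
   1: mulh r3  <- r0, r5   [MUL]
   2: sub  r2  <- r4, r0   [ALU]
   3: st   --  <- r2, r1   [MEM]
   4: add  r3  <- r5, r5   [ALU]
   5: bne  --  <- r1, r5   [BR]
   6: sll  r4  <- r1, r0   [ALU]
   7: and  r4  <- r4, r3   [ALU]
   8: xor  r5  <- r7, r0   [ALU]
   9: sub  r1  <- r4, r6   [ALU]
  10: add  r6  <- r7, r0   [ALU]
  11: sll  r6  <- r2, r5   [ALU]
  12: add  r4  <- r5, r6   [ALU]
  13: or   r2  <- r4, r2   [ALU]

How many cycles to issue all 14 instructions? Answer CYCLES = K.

CYCLES = 9

[0] i0  mulh.MUL  -- no-port MUL/MUL
[1] i1&i2  mulh.MUL/sub.ALU  -- dual
[2] i3&i4  st.MEM/add.ALU  -- dual
[3] i5&i6  bne.BR/sll.ALU  -- dual
[4] i7&i8  and.ALU/xor.ALU  -- dual
[5] i9&i10  sub.ALU/add.ALU  -- dual
[6] i11  sll.ALU  -- RAW r6
[7] i12  add.ALU  -- RAW r4
[8] i13  or.ALU  -- tail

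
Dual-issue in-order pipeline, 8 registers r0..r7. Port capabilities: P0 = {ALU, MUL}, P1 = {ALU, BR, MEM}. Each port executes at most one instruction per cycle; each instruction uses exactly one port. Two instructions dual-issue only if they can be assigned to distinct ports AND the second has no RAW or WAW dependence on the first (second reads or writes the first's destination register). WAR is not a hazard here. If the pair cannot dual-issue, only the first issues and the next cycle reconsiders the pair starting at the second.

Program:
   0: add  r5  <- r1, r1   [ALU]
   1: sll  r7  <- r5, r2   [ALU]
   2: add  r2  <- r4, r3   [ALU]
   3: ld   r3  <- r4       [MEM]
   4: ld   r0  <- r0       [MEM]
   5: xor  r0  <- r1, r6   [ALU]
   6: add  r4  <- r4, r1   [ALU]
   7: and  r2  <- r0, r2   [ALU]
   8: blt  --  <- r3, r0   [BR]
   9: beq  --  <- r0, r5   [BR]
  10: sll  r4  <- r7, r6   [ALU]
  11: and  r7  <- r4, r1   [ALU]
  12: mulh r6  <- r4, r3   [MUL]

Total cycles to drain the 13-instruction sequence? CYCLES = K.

CYCLES = 8

#0 head=0: add i0 RAW r5
#1 head=1: sll/add i1,i2 pair
#2 head=3: ld i3 no-port MEM/MEM
#3 head=4: ld i4 WAW r0
#4 head=5: xor/add i5,i6 pair
#5 head=7: and/blt i7,i8 pair
#6 head=9: beq/sll i9,i10 pair
#7 head=11: and/mulh i11,i12 pair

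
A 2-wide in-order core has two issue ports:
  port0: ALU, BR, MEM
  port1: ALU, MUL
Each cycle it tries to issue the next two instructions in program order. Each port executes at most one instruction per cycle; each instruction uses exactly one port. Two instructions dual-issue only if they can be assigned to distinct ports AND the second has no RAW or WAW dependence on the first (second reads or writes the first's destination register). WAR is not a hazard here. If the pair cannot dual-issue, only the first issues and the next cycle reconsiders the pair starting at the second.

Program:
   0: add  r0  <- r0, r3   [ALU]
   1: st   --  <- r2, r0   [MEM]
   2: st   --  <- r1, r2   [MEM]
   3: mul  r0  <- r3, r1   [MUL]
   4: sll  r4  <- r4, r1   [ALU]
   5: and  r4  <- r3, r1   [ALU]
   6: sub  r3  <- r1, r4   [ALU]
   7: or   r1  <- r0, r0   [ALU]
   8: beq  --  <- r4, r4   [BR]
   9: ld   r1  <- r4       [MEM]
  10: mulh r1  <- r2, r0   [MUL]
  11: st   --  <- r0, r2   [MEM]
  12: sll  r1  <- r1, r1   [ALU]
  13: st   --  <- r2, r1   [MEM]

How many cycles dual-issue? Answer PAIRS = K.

[0] i0  add  -- RAW r0
[1] i1  st  -- no-port MEM/MEM
[2] i2,i3  st/mul  -- 2-wide
[3] i4  sll  -- WAW r4
[4] i5  and  -- RAW r4
[5] i6,i7  sub/or  -- 2-wide
[6] i8  beq  -- no-port BR/MEM
[7] i9  ld  -- WAW r1
[8] i10,i11  mulh/st  -- 2-wide
[9] i12  sll  -- RAW r1
[10] i13  st  -- tail

PAIRS = 3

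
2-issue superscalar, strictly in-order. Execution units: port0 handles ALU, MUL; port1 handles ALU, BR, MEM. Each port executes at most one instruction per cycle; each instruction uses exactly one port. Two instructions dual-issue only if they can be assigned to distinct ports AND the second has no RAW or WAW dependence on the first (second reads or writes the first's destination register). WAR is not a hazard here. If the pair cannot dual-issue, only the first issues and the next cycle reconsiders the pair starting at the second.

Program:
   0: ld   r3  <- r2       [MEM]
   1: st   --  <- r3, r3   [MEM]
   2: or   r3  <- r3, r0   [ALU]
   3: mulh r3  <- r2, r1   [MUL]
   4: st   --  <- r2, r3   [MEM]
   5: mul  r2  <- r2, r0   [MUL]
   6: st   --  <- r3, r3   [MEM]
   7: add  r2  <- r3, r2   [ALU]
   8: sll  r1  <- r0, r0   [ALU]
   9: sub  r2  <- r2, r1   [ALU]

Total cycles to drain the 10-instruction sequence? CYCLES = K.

[0] i0  ld.MEM  -- no-port MEM/MEM
[1] i1/i2  st.MEM+or.ALU  -- 2-wide
[2] i3  mulh.MUL  -- RAW r3
[3] i4/i5  st.MEM+mul.MUL  -- 2-wide
[4] i6/i7  st.MEM+add.ALU  -- 2-wide
[5] i8  sll.ALU  -- RAW r1
[6] i9  sub.ALU  -- tail

CYCLES = 7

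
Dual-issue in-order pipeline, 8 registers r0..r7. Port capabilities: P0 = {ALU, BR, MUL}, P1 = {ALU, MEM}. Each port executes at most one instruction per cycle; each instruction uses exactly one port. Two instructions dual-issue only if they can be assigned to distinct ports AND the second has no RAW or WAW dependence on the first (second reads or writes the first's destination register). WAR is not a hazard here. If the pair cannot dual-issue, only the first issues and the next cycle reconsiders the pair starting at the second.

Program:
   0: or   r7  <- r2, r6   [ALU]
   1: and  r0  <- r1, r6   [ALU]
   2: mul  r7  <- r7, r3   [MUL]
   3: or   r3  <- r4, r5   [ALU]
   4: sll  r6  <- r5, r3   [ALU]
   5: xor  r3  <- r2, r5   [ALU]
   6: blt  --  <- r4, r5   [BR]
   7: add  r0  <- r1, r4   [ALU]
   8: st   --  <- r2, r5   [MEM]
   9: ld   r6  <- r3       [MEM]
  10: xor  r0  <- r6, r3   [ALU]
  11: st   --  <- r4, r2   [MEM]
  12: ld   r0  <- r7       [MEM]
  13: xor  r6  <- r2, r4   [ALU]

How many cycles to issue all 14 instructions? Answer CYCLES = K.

CYCLES = 8

c0: i0+i1 or;and  dual
c1: i2+i3 mul;or  dual
c2: i4+i5 sll;xor  dual
c3: i6+i7 blt;add  dual
c4: i8 st  no-port MEM/MEM
c5: i9 ld  RAW r6
c6: i10+i11 xor;st  dual
c7: i12+i13 ld;xor  dual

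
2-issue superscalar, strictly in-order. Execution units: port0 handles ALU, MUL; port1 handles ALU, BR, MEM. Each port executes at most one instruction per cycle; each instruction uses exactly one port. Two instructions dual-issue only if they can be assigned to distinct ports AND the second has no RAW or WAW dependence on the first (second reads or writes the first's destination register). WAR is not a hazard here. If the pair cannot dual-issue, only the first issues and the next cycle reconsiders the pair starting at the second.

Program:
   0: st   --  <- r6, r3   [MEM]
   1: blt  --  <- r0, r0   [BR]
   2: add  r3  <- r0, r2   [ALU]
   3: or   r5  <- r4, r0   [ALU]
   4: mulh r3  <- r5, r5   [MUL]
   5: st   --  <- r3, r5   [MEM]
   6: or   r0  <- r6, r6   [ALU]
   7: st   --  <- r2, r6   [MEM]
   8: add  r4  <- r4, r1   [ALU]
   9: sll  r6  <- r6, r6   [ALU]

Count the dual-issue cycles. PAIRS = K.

  cy0 -> i0 (st.MEM) no-port MEM/BR
  cy1 -> i1+i2 (blt.BR+add.ALU) dual
  cy2 -> i3 (or.ALU) RAW r5
  cy3 -> i4 (mulh.MUL) RAW r3
  cy4 -> i5+i6 (st.MEM+or.ALU) dual
  cy5 -> i7+i8 (st.MEM+add.ALU) dual
  cy6 -> i9 (sll.ALU) tail

PAIRS = 3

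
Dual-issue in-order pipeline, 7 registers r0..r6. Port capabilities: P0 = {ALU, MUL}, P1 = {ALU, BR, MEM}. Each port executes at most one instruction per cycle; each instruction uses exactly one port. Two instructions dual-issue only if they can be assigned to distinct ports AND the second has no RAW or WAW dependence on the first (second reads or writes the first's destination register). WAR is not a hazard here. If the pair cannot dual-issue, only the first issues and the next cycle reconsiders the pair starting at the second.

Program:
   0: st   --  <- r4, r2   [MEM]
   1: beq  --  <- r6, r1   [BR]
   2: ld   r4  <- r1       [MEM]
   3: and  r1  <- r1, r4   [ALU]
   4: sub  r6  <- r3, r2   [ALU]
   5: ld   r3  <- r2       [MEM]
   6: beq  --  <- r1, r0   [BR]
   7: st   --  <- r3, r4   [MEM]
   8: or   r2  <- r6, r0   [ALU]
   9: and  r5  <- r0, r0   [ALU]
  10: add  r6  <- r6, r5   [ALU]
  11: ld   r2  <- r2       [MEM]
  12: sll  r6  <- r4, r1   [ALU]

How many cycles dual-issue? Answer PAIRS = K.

PAIRS = 3

#0 head=0: st.MEM i0 no-port MEM/BR
#1 head=1: beq.BR i1 no-port BR/MEM
#2 head=2: ld.MEM i2 RAW r4
#3 head=3: and.ALU;sub.ALU i3/i4 dual
#4 head=5: ld.MEM i5 no-port MEM/BR
#5 head=6: beq.BR i6 no-port BR/MEM
#6 head=7: st.MEM;or.ALU i7/i8 dual
#7 head=9: and.ALU i9 RAW r5
#8 head=10: add.ALU;ld.MEM i10/i11 dual
#9 head=12: sll.ALU i12 tail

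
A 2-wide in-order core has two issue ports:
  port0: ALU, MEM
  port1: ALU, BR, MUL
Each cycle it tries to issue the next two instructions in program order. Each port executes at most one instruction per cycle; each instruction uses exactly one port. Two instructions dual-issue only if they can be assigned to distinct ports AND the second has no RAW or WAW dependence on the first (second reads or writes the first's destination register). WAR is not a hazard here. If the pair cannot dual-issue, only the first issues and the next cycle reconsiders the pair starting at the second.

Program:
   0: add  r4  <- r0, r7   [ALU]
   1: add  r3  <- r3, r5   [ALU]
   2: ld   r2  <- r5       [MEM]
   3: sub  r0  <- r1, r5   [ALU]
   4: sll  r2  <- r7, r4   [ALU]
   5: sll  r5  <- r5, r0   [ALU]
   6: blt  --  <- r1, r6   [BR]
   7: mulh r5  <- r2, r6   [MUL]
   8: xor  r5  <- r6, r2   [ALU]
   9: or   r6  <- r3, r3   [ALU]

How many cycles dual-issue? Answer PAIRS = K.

PAIRS = 4

  cy0 -> i0&i1 (add.ALU/add.ALU) dual
  cy1 -> i2&i3 (ld.MEM/sub.ALU) dual
  cy2 -> i4&i5 (sll.ALU/sll.ALU) dual
  cy3 -> i6 (blt.BR) no-port BR/MUL
  cy4 -> i7 (mulh.MUL) WAW r5
  cy5 -> i8&i9 (xor.ALU/or.ALU) dual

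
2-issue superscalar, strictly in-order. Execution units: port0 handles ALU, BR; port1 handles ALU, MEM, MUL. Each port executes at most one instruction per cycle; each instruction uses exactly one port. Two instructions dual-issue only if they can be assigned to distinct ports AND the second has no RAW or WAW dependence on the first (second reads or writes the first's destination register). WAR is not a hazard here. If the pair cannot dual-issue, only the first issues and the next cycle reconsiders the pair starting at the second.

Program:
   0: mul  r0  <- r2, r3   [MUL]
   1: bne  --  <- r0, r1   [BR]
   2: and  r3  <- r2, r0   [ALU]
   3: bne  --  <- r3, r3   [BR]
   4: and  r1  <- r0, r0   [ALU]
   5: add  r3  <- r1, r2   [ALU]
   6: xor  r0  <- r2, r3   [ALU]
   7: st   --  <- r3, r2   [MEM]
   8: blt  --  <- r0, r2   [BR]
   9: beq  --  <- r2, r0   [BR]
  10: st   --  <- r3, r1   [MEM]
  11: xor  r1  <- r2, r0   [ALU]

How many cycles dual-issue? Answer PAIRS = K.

PAIRS = 4

c0: i0 mul.MUL  RAW r0
c1: i1&i2 bne.BR/and.ALU  dual
c2: i3&i4 bne.BR/and.ALU  dual
c3: i5 add.ALU  RAW r3
c4: i6&i7 xor.ALU/st.MEM  dual
c5: i8 blt.BR  no-port BR/BR
c6: i9&i10 beq.BR/st.MEM  dual
c7: i11 xor.ALU  tail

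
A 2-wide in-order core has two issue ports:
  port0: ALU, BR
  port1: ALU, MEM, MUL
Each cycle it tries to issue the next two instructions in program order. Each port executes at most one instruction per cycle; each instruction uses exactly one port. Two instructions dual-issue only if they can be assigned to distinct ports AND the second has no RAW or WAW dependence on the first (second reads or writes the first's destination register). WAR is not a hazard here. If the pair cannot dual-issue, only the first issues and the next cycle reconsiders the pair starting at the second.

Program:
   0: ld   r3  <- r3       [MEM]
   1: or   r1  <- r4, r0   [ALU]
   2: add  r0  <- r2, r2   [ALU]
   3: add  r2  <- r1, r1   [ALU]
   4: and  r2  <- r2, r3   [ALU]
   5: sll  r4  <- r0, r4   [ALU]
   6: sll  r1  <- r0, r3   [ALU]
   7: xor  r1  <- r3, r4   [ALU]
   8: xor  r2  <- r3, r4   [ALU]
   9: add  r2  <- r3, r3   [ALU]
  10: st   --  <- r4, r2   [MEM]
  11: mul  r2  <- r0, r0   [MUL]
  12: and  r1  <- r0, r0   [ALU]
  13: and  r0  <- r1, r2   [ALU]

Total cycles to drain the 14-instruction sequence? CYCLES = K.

[0] i0/i1  ld/or  -- 2-wide
[1] i2/i3  add/add  -- 2-wide
[2] i4/i5  and/sll  -- 2-wide
[3] i6  sll  -- WAW r1
[4] i7/i8  xor/xor  -- 2-wide
[5] i9  add  -- RAW r2
[6] i10  st  -- no-port MEM/MUL
[7] i11/i12  mul/and  -- 2-wide
[8] i13  and  -- tail

CYCLES = 9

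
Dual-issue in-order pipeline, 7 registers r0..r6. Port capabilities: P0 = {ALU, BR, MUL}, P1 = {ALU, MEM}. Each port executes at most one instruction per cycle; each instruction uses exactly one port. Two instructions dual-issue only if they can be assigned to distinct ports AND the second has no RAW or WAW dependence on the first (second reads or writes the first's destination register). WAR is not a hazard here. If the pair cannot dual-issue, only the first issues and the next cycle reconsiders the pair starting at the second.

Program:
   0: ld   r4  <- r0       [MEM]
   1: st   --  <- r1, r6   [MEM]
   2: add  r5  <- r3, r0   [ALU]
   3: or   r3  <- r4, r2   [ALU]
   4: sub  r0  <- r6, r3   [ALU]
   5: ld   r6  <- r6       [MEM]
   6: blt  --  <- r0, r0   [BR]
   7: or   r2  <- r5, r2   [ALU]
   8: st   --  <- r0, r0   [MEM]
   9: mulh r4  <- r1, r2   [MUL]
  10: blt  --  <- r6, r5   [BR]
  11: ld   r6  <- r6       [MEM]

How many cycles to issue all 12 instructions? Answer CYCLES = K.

CYCLES = 7

[0] i0  ld.MEM  -- no-port MEM/MEM
[1] i1/i2  st.MEM+add.ALU  -- dual
[2] i3  or.ALU  -- RAW r3
[3] i4/i5  sub.ALU+ld.MEM  -- dual
[4] i6/i7  blt.BR+or.ALU  -- dual
[5] i8/i9  st.MEM+mulh.MUL  -- dual
[6] i10/i11  blt.BR+ld.MEM  -- dual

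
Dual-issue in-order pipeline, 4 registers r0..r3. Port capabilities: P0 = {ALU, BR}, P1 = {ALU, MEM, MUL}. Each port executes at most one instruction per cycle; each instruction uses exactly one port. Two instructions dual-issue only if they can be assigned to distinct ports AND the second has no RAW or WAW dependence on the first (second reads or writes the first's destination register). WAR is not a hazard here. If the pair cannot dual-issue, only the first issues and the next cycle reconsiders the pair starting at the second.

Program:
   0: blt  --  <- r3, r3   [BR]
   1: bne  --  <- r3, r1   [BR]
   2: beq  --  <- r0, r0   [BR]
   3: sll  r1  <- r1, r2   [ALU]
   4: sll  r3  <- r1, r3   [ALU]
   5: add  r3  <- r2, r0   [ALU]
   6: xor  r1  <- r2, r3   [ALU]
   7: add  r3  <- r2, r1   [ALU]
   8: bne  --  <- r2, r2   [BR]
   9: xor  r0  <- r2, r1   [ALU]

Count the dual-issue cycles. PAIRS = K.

PAIRS = 2

0. blt.BR @i0  | no-port BR/BR
1. bne.BR @i1  | no-port BR/BR
2. beq.BR;sll.ALU @i2&i3  | 2-wide
3. sll.ALU @i4  | WAW r3
4. add.ALU @i5  | RAW r3
5. xor.ALU @i6  | RAW r1
6. add.ALU;bne.BR @i7&i8  | 2-wide
7. xor.ALU @i9  | tail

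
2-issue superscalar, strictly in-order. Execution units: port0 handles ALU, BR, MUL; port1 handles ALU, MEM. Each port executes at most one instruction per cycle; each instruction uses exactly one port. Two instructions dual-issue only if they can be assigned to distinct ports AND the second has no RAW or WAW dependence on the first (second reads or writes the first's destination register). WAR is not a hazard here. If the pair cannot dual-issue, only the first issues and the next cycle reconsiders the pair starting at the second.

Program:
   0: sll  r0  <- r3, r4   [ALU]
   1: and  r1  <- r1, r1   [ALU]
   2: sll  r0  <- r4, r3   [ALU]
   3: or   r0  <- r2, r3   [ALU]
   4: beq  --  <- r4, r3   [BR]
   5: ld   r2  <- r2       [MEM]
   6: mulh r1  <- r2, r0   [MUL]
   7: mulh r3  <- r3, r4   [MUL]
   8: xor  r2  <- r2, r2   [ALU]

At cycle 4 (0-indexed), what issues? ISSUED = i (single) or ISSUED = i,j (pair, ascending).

[0] i0/i1  sll+and  -- 2-wide
[1] i2  sll  -- WAW r0
[2] i3/i4  or+beq  -- 2-wide
[3] i5  ld  -- RAW r2
[4] i6  mulh  -- no-port MUL/MUL
[5] i7/i8  mulh+xor  -- 2-wide

ISSUED = 6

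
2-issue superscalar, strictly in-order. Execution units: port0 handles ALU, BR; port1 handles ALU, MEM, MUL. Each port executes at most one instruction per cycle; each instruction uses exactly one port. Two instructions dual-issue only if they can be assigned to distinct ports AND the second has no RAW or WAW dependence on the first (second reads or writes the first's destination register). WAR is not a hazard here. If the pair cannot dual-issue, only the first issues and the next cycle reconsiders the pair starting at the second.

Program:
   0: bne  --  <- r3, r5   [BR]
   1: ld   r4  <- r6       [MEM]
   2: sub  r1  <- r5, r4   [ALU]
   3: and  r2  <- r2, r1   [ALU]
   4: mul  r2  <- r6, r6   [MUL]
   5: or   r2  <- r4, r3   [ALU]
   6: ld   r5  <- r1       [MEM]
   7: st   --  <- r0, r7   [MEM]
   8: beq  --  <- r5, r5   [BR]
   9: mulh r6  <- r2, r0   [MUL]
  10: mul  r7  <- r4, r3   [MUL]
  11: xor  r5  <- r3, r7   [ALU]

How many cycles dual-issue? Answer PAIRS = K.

PAIRS = 3

0. bne.BR;ld.MEM @i0,i1  | pair
1. sub.ALU @i2  | RAW r1
2. and.ALU @i3  | WAW r2
3. mul.MUL @i4  | WAW r2
4. or.ALU;ld.MEM @i5,i6  | pair
5. st.MEM;beq.BR @i7,i8  | pair
6. mulh.MUL @i9  | no-port MUL/MUL
7. mul.MUL @i10  | RAW r7
8. xor.ALU @i11  | tail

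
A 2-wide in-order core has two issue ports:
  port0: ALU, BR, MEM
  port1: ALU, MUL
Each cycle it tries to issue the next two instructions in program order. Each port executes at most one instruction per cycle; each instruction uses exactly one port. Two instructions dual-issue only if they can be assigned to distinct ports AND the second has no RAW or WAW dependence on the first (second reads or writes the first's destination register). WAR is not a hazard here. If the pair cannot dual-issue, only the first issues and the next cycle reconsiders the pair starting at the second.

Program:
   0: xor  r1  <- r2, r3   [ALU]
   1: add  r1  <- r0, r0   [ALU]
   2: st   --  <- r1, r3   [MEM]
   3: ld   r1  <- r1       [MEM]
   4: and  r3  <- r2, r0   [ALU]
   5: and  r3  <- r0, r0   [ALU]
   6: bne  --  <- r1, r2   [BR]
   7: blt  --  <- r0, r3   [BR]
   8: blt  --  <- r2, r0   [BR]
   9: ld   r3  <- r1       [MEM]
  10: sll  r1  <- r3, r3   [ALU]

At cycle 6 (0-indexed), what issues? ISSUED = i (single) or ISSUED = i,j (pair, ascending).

ISSUED = 8

  cy0 -> i0 (xor) WAW r1
  cy1 -> i1 (add) RAW r1
  cy2 -> i2 (st) no-port MEM/MEM
  cy3 -> i3+i4 (ld/and) dual
  cy4 -> i5+i6 (and/bne) dual
  cy5 -> i7 (blt) no-port BR/BR
  cy6 -> i8 (blt) no-port BR/MEM
  cy7 -> i9 (ld) RAW r3
  cy8 -> i10 (sll) tail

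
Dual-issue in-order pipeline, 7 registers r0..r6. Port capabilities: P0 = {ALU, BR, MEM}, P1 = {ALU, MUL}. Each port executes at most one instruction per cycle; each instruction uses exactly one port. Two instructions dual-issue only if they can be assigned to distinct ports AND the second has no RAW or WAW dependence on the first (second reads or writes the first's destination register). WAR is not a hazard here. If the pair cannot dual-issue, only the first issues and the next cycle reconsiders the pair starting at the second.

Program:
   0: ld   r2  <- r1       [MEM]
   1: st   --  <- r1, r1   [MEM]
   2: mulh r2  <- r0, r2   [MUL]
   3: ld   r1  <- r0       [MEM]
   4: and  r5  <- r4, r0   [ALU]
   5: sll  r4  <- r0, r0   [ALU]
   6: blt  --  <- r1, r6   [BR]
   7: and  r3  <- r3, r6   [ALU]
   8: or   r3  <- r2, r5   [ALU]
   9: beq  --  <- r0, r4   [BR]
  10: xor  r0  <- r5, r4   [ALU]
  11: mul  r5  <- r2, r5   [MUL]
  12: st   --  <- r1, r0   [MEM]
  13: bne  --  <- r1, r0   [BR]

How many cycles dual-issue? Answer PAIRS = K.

#0 head=0: ld i0 no-port MEM/MEM
#1 head=1: st/mulh i1/i2 pair
#2 head=3: ld/and i3/i4 pair
#3 head=5: sll/blt i5/i6 pair
#4 head=7: and i7 WAW r3
#5 head=8: or/beq i8/i9 pair
#6 head=10: xor/mul i10/i11 pair
#7 head=12: st i12 no-port MEM/BR
#8 head=13: bne i13 tail

PAIRS = 5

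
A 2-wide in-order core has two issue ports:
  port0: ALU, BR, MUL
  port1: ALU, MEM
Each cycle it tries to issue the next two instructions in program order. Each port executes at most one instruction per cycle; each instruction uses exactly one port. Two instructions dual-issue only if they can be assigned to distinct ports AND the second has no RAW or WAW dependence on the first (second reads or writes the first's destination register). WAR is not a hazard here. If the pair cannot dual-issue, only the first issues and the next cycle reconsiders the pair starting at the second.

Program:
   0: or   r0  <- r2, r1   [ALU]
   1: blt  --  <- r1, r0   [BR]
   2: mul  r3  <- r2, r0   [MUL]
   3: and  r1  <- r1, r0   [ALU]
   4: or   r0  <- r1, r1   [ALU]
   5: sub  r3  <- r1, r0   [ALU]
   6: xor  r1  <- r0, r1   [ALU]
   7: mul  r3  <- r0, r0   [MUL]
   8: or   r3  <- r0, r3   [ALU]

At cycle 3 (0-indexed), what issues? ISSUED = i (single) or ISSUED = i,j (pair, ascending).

ISSUED = 4

c0: i0 or  RAW r0
c1: i1 blt  no-port BR/MUL
c2: i2&i3 mul;and  2-wide
c3: i4 or  RAW r0
c4: i5&i6 sub;xor  2-wide
c5: i7 mul  RAW+WAW r3
c6: i8 or  tail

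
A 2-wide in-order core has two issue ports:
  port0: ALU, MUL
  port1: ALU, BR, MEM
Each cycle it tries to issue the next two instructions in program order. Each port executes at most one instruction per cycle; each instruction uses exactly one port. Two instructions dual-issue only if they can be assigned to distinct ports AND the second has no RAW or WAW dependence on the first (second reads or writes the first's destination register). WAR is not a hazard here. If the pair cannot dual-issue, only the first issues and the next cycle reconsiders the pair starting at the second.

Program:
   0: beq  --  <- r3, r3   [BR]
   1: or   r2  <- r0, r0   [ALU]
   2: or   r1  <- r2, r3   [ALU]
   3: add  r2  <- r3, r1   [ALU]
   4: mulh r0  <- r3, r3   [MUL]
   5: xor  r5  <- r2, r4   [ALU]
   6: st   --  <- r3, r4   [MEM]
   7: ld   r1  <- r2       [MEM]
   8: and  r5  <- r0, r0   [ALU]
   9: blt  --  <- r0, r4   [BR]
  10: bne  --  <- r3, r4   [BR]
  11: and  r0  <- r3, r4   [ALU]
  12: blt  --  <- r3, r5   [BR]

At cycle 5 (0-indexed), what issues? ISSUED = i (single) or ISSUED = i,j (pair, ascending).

t=0 i0&i1:beq;or ; 2-wide
t=1 i2:or ; RAW r1
t=2 i3&i4:add;mulh ; 2-wide
t=3 i5&i6:xor;st ; 2-wide
t=4 i7&i8:ld;and ; 2-wide
t=5 i9:blt ; no-port BR/BR
t=6 i10&i11:bne;and ; 2-wide
t=7 i12:blt ; tail

ISSUED = 9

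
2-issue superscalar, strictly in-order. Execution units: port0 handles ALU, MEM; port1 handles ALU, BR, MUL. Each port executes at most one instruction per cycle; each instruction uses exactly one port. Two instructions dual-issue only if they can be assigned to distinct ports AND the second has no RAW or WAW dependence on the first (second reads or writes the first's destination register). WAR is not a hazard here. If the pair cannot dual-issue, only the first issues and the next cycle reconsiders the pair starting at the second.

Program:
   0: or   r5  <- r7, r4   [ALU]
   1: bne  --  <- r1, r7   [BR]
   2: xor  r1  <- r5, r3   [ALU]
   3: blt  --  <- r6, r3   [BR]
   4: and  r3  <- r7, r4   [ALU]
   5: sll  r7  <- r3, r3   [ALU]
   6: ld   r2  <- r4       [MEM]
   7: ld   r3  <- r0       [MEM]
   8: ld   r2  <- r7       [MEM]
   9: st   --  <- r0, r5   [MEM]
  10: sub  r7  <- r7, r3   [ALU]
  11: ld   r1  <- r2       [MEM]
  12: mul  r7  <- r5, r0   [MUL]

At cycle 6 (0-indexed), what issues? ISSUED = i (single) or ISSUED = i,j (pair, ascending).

[0] i0,i1  or/bne  -- 2-wide
[1] i2,i3  xor/blt  -- 2-wide
[2] i4  and  -- RAW r3
[3] i5,i6  sll/ld  -- 2-wide
[4] i7  ld  -- no-port MEM/MEM
[5] i8  ld  -- no-port MEM/MEM
[6] i9,i10  st/sub  -- 2-wide
[7] i11,i12  ld/mul  -- 2-wide

ISSUED = 9,10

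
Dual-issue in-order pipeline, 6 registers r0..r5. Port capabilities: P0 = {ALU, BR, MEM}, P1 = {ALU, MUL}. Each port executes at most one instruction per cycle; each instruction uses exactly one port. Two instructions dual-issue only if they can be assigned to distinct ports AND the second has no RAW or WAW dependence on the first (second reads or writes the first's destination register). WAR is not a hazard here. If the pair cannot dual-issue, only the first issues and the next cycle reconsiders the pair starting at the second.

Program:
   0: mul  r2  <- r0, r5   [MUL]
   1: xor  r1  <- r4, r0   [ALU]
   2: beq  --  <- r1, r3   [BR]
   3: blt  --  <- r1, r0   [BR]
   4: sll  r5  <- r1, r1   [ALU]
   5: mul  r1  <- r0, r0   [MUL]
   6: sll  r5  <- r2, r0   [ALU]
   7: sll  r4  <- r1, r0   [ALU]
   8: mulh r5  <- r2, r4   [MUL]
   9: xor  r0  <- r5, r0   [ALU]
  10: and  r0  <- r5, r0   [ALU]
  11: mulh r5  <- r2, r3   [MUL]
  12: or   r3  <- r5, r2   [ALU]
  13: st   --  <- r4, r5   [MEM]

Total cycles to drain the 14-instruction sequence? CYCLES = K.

[0] i0/i1  mul+xor  -- 2-wide
[1] i2  beq  -- no-port BR/BR
[2] i3/i4  blt+sll  -- 2-wide
[3] i5/i6  mul+sll  -- 2-wide
[4] i7  sll  -- RAW r4
[5] i8  mulh  -- RAW r5
[6] i9  xor  -- RAW+WAW r0
[7] i10/i11  and+mulh  -- 2-wide
[8] i12/i13  or+st  -- 2-wide

CYCLES = 9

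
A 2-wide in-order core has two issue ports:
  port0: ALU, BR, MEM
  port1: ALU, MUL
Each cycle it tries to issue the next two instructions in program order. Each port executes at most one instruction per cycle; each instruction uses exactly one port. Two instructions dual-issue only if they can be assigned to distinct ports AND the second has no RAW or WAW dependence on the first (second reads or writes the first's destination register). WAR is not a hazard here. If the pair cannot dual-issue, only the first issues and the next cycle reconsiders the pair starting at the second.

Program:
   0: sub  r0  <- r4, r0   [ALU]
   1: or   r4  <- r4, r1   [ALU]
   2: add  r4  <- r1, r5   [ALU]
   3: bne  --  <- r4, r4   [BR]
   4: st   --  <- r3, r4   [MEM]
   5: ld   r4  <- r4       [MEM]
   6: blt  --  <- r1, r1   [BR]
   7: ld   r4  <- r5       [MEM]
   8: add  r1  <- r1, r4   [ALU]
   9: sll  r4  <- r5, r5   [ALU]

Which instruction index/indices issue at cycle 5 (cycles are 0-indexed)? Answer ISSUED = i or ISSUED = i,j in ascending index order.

  cy0 -> i0/i1 (sub/or) 2-wide
  cy1 -> i2 (add) RAW r4
  cy2 -> i3 (bne) no-port BR/MEM
  cy3 -> i4 (st) no-port MEM/MEM
  cy4 -> i5 (ld) no-port MEM/BR
  cy5 -> i6 (blt) no-port BR/MEM
  cy6 -> i7 (ld) RAW r4
  cy7 -> i8/i9 (add/sll) 2-wide

ISSUED = 6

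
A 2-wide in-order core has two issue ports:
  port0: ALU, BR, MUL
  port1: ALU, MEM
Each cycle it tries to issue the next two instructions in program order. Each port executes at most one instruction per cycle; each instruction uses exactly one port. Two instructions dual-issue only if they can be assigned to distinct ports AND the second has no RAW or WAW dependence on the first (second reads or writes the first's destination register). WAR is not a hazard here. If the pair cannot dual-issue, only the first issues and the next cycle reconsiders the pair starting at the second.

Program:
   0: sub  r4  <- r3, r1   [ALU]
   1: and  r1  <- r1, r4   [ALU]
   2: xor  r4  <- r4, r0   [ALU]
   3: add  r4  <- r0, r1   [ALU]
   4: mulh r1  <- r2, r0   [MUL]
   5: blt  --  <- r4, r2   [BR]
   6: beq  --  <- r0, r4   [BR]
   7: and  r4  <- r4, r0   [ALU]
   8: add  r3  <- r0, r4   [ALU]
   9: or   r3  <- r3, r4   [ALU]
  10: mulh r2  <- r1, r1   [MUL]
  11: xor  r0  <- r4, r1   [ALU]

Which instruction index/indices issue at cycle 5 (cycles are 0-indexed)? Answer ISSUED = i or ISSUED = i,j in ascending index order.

ISSUED = 8

#0 head=0: sub.ALU i0 RAW r4
#1 head=1: and.ALU+xor.ALU i1+i2 2-wide
#2 head=3: add.ALU+mulh.MUL i3+i4 2-wide
#3 head=5: blt.BR i5 no-port BR/BR
#4 head=6: beq.BR+and.ALU i6+i7 2-wide
#5 head=8: add.ALU i8 RAW+WAW r3
#6 head=9: or.ALU+mulh.MUL i9+i10 2-wide
#7 head=11: xor.ALU i11 tail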